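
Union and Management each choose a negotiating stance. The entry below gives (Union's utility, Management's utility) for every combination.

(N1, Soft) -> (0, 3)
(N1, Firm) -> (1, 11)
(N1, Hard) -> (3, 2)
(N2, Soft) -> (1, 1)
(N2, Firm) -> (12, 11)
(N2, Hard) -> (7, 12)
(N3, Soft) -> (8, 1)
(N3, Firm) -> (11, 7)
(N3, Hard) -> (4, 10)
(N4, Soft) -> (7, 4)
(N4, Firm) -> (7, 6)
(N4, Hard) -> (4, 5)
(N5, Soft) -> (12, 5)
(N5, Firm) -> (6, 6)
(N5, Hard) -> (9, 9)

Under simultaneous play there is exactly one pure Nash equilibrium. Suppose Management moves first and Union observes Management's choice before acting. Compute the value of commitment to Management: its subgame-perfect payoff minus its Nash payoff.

2

Backward induction with Management moving first.
- Soft: Union compares 0, 1, 8, 7, 12 and picks N5; Management would get 5.
- Firm: Union compares 1, 12, 11, 7, 6 and picks N2; Management would get 11.
- Hard: Union compares 3, 7, 4, 4, 9 and picks N5; Management would get 9.
Among 5, 11, 9, the best is 11 at Firm. Subgame-perfect outcome: (N2, Firm) with payoffs (12, 11).
For the simultaneous game, intersect best replies.
Union's best replies: Soft→N5; Firm→N2; Hard→N5.
Management's best replies: N1→Firm; N2→Hard; N3→Hard; N4→Firm; N5→Hard.
The unique mutual best reply is (N5, Hard), giving (9, 9).
Management's commitment gain: 11 − 9 = 2.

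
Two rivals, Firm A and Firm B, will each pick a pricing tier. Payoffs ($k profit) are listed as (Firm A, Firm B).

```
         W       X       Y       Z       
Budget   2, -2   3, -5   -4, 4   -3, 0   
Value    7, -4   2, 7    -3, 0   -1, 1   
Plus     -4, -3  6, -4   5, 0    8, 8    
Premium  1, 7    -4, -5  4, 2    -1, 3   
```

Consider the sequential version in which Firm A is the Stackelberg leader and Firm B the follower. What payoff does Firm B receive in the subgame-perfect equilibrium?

Solve by backward induction (Firm A leads).
- Budget → Firm B plays Y (best of -2, -5, 4, 0); Firm A gets -4.
- Value → Firm B plays X (best of -4, 7, 0, 1); Firm A gets 2.
- Plus → Firm B plays Z (best of -3, -4, 0, 8); Firm A gets 8.
- Premium → Firm B plays W (best of 7, -5, 2, 3); Firm A gets 1.
Firm A's induced payoffs are -4, 2, 8, 1, so Firm A commits to Plus. Subgame-perfect outcome: (Plus, Z) with payoffs (8, 8).

8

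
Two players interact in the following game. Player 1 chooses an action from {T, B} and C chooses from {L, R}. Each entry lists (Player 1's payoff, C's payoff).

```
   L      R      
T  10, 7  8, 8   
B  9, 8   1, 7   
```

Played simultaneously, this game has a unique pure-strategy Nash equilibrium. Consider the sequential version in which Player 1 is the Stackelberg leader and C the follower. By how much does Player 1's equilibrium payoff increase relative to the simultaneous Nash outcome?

Backward induction with Player 1 moving first.
- T: BR = R, leader payoff 8.
- B: BR = L, leader payoff 9.
Maximizing over 8, 9, Player 1 chooses B. Subgame-perfect outcome: (B, L) with payoffs (9, 8).
For the simultaneous game, intersect best replies.
Player 1's best replies: L→T; R→T.
C's best replies: T→R; B→L.
The unique mutual best reply is (T, R), giving (8, 8).
Player 1's commitment gain: 9 − 8 = 1.

1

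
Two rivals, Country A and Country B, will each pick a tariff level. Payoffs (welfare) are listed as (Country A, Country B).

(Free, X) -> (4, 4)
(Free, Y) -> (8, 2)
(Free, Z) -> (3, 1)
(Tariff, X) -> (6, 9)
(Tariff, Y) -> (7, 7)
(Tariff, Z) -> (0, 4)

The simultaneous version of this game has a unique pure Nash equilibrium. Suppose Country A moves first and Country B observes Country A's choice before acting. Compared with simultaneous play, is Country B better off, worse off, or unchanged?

unchanged

Solve by backward induction (Country A leads).
- Free: BR = X, leader payoff 4.
- Tariff: BR = X, leader payoff 6.
Maximizing over 4, 6, Country A chooses Tariff. Subgame-perfect outcome: (Tariff, X) with payoffs (6, 9).
For the simultaneous game, intersect best replies.
Country A's best replies: X→Tariff; Y→Free; Z→Free.
Country B's best replies: Free→X; Tariff→X.
The unique mutual best reply is (Tariff, X), giving (6, 9).
Country B earns 9 sequentially versus 9 at the Nash outcome: unchanged.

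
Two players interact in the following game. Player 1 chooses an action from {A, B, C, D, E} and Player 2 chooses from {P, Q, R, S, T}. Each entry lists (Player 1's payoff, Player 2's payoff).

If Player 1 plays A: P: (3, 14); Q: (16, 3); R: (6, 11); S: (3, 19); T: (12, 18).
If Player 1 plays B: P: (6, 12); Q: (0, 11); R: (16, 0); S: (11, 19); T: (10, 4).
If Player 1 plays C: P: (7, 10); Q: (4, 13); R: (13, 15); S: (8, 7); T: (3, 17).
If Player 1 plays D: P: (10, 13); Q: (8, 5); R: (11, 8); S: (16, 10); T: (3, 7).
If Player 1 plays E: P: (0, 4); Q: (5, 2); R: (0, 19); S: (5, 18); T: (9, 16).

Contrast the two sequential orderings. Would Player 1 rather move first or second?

second

If Player 1 leads: Player 2's best replies are A→S, B→S, C→T, D→P, E→R; Player 1's induced payoffs 3, 11, 3, 10, 0; outcome (B, S), payoffs (11, 19).
If Player 2 leads: Player 1's best replies are P→D, Q→A, R→B, S→D, T→A; Player 2's induced payoffs 13, 3, 0, 10, 18; outcome (A, T), payoffs (12, 18).
Player 1 gets 11 moving first and 12 moving second, so Player 1 prefers to move second.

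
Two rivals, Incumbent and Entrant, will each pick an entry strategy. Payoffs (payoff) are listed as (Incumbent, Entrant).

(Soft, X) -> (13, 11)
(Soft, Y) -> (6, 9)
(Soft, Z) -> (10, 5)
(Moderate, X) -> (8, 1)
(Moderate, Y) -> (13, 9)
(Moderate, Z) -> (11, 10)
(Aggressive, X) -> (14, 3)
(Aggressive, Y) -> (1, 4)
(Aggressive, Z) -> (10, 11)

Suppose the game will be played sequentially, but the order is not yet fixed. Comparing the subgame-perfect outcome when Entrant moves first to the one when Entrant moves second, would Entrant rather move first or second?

If Incumbent leads: Entrant's best replies are Soft→X, Moderate→Z, Aggressive→Z; Incumbent's induced payoffs 13, 11, 10; outcome (Soft, X), payoffs (13, 11).
If Entrant leads: Incumbent's best replies are X→Aggressive, Y→Moderate, Z→Moderate; Entrant's induced payoffs 3, 9, 10; outcome (Moderate, Z), payoffs (11, 10).
Entrant gets 10 moving first and 11 moving second, so Entrant prefers to move second.

second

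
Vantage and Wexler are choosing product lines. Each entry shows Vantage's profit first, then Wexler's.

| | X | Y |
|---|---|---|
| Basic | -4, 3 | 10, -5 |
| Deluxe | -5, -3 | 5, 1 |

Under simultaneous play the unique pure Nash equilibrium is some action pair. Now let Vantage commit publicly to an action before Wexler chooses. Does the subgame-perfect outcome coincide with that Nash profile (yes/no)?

Backward induction with Vantage moving first.
- Basic: Wexler compares 3, -5 and picks X; Vantage would get -4.
- Deluxe: Wexler compares -3, 1 and picks Y; Vantage would get 5.
Vantage's induced payoffs are -4, 5, so Vantage commits to Deluxe. Subgame-perfect outcome: (Deluxe, Y) with payoffs (5, 1).
Under simultaneous play:
Vantage's best replies: X→Basic; Y→Basic.
Wexler's best replies: Basic→X; Deluxe→Y.
The unique mutual best reply is (Basic, X), giving (-4, 3).
Sequential outcome (Deluxe, Y) differs from the Nash profile (Basic, X).

no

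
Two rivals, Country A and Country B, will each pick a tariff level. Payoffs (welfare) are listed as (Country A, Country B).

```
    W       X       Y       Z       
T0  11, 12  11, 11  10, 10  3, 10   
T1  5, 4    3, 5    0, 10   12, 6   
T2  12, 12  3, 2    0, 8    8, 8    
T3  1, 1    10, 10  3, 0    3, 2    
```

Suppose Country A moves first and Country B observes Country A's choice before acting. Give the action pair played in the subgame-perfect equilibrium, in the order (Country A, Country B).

Backward induction with Country A moving first.
- T0 → Country B plays W (best of 12, 11, 10, 10); Country A gets 11.
- T1 → Country B plays Y (best of 4, 5, 10, 6); Country A gets 0.
- T2 → Country B plays W (best of 12, 2, 8, 8); Country A gets 12.
- T3 → Country B plays X (best of 1, 10, 0, 2); Country A gets 10.
Country A's induced payoffs are 11, 0, 12, 10, so Country A commits to T2. Subgame-perfect outcome: (T2, W) with payoffs (12, 12).

(T2, W)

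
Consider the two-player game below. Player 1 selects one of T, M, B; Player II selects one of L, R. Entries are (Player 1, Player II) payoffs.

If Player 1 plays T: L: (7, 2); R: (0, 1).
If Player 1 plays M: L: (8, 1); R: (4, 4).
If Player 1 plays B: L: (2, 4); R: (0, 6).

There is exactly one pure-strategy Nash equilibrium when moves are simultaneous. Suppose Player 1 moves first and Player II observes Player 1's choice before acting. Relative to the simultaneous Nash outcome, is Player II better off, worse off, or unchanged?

worse off

Solve by backward induction (Player 1 leads).
- T: Player II compares 2, 1 and picks L; Player 1 would get 7.
- M: Player II compares 1, 4 and picks R; Player 1 would get 4.
- B: Player II compares 4, 6 and picks R; Player 1 would get 0.
Among 7, 4, 0, the best is 7 at T. Subgame-perfect outcome: (T, L) with payoffs (7, 2).
Under simultaneous play:
Player 1's best replies: L→M; R→M.
Player II's best replies: T→L; M→R; B→R.
The unique mutual best reply is (M, R), giving (4, 4).
Player II earns 2 sequentially versus 4 at the Nash outcome: worse off.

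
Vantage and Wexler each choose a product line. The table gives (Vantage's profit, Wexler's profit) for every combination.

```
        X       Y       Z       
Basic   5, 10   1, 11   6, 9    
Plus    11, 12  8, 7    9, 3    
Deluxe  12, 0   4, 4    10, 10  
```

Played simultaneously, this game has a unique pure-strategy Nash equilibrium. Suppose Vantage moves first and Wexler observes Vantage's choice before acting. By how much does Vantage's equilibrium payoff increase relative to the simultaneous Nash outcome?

Work backward from Wexler's decision.
- Basic → Wexler plays Y (best of 10, 11, 9); Vantage gets 1.
- Plus → Wexler plays X (best of 12, 7, 3); Vantage gets 11.
- Deluxe → Wexler plays Z (best of 0, 4, 10); Vantage gets 10.
Among 1, 11, 10, the best is 11 at Plus. Subgame-perfect outcome: (Plus, X) with payoffs (11, 12).
Now find the simultaneous Nash equilibrium.
Vantage's best replies: X→Deluxe; Y→Plus; Z→Deluxe.
Wexler's best replies: Basic→Y; Plus→X; Deluxe→Z.
The unique mutual best reply is (Deluxe, Z), giving (10, 10).
Vantage's commitment gain: 11 − 10 = 1.

1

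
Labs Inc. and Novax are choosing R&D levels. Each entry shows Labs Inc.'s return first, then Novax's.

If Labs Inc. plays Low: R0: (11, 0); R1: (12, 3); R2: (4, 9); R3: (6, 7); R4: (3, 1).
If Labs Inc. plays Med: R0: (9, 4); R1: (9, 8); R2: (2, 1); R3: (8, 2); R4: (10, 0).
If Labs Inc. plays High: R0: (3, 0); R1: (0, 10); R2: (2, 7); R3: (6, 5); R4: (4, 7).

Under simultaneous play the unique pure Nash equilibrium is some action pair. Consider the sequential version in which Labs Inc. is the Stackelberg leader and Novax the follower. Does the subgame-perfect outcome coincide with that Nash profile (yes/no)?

Novax best-responds to each possible Labs Inc. move:
- Low → Novax plays R2 (best of 0, 3, 9, 7, 1); Labs Inc. gets 4.
- Med → Novax plays R1 (best of 4, 8, 1, 2, 0); Labs Inc. gets 9.
- High → Novax plays R1 (best of 0, 10, 7, 5, 7); Labs Inc. gets 0.
Labs Inc.'s induced payoffs are 4, 9, 0, so Labs Inc. commits to Med. Subgame-perfect outcome: (Med, R1) with payoffs (9, 8).
For the simultaneous game, intersect best replies.
Labs Inc.'s best replies: R0→Low; R1→Low; R2→Low; R3→Med; R4→Med.
Novax's best replies: Low→R2; Med→R1; High→R1.
The unique mutual best reply is (Low, R2), giving (4, 9).
Sequential outcome (Med, R1) differs from the Nash profile (Low, R2).

no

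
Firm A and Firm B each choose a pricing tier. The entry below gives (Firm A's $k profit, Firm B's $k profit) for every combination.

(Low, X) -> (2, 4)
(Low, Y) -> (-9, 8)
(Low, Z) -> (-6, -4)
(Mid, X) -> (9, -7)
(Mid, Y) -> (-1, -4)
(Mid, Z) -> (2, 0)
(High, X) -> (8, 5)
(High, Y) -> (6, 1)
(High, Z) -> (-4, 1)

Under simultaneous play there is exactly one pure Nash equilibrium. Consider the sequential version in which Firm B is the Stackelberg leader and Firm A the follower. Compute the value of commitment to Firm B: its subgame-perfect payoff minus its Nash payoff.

1

Solve by backward induction (Firm B leads).
- X: Firm A compares 2, 9, 8 and picks Mid; Firm B would get -7.
- Y: Firm A compares -9, -1, 6 and picks High; Firm B would get 1.
- Z: Firm A compares -6, 2, -4 and picks Mid; Firm B would get 0.
Among -7, 1, 0, the best is 1 at Y. Subgame-perfect outcome: (High, Y) with payoffs (6, 1).
Under simultaneous play:
Firm A's best replies: X→Mid; Y→High; Z→Mid.
Firm B's best replies: Low→Y; Mid→Z; High→X.
The unique mutual best reply is (Mid, Z), giving (2, 0).
Firm B's commitment gain: 1 − 0 = 1.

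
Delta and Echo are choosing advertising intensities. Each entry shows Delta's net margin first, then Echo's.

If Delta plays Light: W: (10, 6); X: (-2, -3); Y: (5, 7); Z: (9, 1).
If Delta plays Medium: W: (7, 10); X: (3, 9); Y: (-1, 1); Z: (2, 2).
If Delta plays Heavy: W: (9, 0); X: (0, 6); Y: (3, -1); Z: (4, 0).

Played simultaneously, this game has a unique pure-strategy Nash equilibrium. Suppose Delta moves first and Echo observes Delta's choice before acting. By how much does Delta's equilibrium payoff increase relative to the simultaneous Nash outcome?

Echo best-responds to each possible Delta move:
- Light: BR = Y, leader payoff 5.
- Medium: BR = W, leader payoff 7.
- Heavy: BR = X, leader payoff 0.
Among 5, 7, 0, the best is 7 at Medium. Subgame-perfect outcome: (Medium, W) with payoffs (7, 10).
For the simultaneous game, intersect best replies.
Delta's best replies: W→Light; X→Medium; Y→Light; Z→Light.
Echo's best replies: Light→Y; Medium→W; Heavy→X.
Only (Light, Y) has each player best-responding; Nash payoffs (5, 7).
Delta's commitment gain: 7 − 5 = 2.

2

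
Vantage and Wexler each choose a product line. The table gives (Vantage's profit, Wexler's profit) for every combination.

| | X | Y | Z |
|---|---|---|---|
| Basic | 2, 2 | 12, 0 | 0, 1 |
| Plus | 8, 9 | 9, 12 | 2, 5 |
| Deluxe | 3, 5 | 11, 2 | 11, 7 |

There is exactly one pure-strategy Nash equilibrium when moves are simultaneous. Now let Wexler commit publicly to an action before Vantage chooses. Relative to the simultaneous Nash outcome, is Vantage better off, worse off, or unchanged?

Vantage best-responds to each possible Wexler move:
- X: BR = Plus, leader payoff 9.
- Y: BR = Basic, leader payoff 0.
- Z: BR = Deluxe, leader payoff 7.
Among 9, 0, 7, the best is 9 at X. Subgame-perfect outcome: (Plus, X) with payoffs (8, 9).
Now find the simultaneous Nash equilibrium.
Vantage's best replies: X→Plus; Y→Basic; Z→Deluxe.
Wexler's best replies: Basic→X; Plus→Y; Deluxe→Z.
The unique mutual best reply is (Deluxe, Z), giving (11, 7).
Vantage earns 8 sequentially versus 11 at the Nash outcome: worse off.

worse off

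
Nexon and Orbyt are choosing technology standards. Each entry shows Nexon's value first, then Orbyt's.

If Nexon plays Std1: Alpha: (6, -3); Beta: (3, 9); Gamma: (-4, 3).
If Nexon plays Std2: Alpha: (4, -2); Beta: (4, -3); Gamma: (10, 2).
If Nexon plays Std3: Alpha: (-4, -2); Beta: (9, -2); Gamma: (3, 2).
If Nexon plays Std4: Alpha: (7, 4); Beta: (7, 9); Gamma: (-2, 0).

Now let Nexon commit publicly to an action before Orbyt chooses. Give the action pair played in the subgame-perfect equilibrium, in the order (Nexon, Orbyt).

(Std2, Gamma)

Orbyt best-responds to each possible Nexon move:
- Std1 → Orbyt plays Beta (best of -3, 9, 3); Nexon gets 3.
- Std2 → Orbyt plays Gamma (best of -2, -3, 2); Nexon gets 10.
- Std3 → Orbyt plays Gamma (best of -2, -2, 2); Nexon gets 3.
- Std4 → Orbyt plays Beta (best of 4, 9, 0); Nexon gets 7.
Maximizing over 3, 10, 3, 7, Nexon chooses Std2. Subgame-perfect outcome: (Std2, Gamma) with payoffs (10, 2).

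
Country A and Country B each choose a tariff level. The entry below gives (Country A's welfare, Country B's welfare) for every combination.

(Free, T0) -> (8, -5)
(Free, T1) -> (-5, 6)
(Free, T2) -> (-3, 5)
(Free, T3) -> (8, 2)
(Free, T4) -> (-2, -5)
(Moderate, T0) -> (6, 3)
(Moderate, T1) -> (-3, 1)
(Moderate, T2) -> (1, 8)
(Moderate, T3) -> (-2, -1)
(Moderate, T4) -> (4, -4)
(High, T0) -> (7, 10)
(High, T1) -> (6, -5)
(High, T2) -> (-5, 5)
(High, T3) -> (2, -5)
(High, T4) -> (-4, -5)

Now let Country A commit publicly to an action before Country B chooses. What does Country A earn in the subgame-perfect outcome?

Country B best-responds to each possible Country A move:
- Free: Country B compares -5, 6, 5, 2, -5 and picks T1; Country A would get -5.
- Moderate: Country B compares 3, 1, 8, -1, -4 and picks T2; Country A would get 1.
- High: Country B compares 10, -5, 5, -5, -5 and picks T0; Country A would get 7.
Maximizing over -5, 1, 7, Country A chooses High. Subgame-perfect outcome: (High, T0) with payoffs (7, 10).

7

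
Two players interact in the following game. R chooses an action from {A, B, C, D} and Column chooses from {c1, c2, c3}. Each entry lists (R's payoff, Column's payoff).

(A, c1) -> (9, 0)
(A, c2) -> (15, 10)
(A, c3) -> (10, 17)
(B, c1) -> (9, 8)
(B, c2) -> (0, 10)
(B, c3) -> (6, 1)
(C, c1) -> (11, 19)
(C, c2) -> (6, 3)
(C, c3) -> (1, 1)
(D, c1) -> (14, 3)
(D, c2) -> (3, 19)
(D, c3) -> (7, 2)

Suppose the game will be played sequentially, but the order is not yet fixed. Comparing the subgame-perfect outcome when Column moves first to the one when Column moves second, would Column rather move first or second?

If R leads: Column's best replies are A→c3, B→c2, C→c1, D→c2; R's induced payoffs 10, 0, 11, 3; outcome (C, c1), payoffs (11, 19).
If Column leads: R's best replies are c1→D, c2→A, c3→A; Column's induced payoffs 3, 10, 17; outcome (A, c3), payoffs (10, 17).
Column gets 17 moving first and 19 moving second, so Column prefers to move second.

second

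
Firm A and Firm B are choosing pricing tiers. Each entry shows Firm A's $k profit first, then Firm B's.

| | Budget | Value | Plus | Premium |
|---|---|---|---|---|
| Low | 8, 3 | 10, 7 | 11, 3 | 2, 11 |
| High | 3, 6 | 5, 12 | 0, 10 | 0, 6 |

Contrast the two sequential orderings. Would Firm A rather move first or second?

first

If Firm A leads: Firm B's best replies are Low→Premium, High→Value; Firm A's induced payoffs 2, 5; outcome (High, Value), payoffs (5, 12).
If Firm B leads: Firm A's best replies are Budget→Low, Value→Low, Plus→Low, Premium→Low; Firm B's induced payoffs 3, 7, 3, 11; outcome (Low, Premium), payoffs (2, 11).
Firm A gets 5 moving first and 2 moving second, so Firm A prefers to move first.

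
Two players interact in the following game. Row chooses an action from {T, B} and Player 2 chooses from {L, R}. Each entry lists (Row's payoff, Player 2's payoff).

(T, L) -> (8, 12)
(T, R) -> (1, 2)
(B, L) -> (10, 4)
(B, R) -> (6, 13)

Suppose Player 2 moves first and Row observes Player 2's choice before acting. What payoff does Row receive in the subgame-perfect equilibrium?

6

Row best-responds to each possible Player 2 move:
- L: BR = B, leader payoff 4.
- R: BR = B, leader payoff 13.
Maximizing over 4, 13, Player 2 chooses R. Subgame-perfect outcome: (B, R) with payoffs (6, 13).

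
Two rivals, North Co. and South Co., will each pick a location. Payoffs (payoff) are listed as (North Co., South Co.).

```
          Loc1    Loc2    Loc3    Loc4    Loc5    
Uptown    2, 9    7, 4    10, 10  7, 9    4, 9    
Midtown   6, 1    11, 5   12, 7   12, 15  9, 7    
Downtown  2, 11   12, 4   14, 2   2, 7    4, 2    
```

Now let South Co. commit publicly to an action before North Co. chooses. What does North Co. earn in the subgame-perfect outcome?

12

Work backward from North Co.'s decision.
- Loc1: BR = Midtown, leader payoff 1.
- Loc2: BR = Downtown, leader payoff 4.
- Loc3: BR = Downtown, leader payoff 2.
- Loc4: BR = Midtown, leader payoff 15.
- Loc5: BR = Midtown, leader payoff 7.
Among 1, 4, 2, 15, 7, the best is 15 at Loc4. Subgame-perfect outcome: (Midtown, Loc4) with payoffs (12, 15).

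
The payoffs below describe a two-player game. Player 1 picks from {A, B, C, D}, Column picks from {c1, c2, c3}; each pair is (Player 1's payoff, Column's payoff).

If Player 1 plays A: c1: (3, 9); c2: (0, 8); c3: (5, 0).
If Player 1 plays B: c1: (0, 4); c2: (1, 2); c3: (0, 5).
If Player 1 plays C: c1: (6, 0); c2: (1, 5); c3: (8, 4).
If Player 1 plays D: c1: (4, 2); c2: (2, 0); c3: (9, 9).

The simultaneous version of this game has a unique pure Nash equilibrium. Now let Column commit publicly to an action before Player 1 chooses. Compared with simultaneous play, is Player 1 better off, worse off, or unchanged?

unchanged

Work backward from Player 1's decision.
- c1: BR = C, leader payoff 0.
- c2: BR = D, leader payoff 0.
- c3: BR = D, leader payoff 9.
Among 0, 0, 9, the best is 9 at c3. Subgame-perfect outcome: (D, c3) with payoffs (9, 9).
Under simultaneous play:
Player 1's best replies: c1→C; c2→D; c3→D.
Column's best replies: A→c1; B→c3; C→c2; D→c3.
The unique mutual best reply is (D, c3), giving (9, 9).
Player 1 earns 9 sequentially versus 9 at the Nash outcome: unchanged.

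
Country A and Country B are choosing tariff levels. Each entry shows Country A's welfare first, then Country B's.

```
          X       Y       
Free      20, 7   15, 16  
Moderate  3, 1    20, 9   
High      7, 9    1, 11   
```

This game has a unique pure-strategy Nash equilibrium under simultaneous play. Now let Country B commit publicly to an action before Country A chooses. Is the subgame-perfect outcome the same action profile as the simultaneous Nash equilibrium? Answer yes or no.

yes

Country A best-responds to each possible Country B move:
- X: Country A compares 20, 3, 7 and picks Free; Country B would get 7.
- Y: Country A compares 15, 20, 1 and picks Moderate; Country B would get 9.
Country B's induced payoffs are 7, 9, so Country B commits to Y. Subgame-perfect outcome: (Moderate, Y) with payoffs (20, 9).
Under simultaneous play:
Country A's best replies: X→Free; Y→Moderate.
Country B's best replies: Free→Y; Moderate→Y; High→Y.
The unique mutual best reply is (Moderate, Y), giving (20, 9).
Sequential outcome (Moderate, Y) coincides with the Nash profile (Moderate, Y).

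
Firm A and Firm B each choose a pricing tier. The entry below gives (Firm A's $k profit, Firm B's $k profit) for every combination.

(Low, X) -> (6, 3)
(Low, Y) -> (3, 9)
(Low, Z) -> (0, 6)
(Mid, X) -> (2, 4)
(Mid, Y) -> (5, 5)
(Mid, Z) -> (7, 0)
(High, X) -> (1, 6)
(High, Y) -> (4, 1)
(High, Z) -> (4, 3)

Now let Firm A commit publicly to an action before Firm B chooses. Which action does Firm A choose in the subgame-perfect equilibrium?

Mid

Work backward from Firm B's decision.
- Low: Firm B compares 3, 9, 6 and picks Y; Firm A would get 3.
- Mid: Firm B compares 4, 5, 0 and picks Y; Firm A would get 5.
- High: Firm B compares 6, 1, 3 and picks X; Firm A would get 1.
Among 3, 5, 1, the best is 5 at Mid. Subgame-perfect outcome: (Mid, Y) with payoffs (5, 5).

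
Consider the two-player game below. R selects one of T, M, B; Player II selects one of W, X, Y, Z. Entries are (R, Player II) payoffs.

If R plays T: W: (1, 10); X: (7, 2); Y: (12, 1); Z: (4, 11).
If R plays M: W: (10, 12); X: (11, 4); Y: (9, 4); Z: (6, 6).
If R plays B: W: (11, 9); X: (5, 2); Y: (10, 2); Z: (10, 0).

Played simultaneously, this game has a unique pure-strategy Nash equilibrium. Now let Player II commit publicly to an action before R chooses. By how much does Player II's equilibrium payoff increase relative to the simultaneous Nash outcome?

Backward induction with Player II moving first.
- W: BR = B, leader payoff 9.
- X: BR = M, leader payoff 4.
- Y: BR = T, leader payoff 1.
- Z: BR = B, leader payoff 0.
Player II's induced payoffs are 9, 4, 1, 0, so Player II commits to W. Subgame-perfect outcome: (B, W) with payoffs (11, 9).
Under simultaneous play:
R's best replies: W→B; X→M; Y→T; Z→B.
Player II's best replies: T→Z; M→W; B→W.
The unique mutual best reply is (B, W), giving (11, 9).
Player II's commitment gain: 9 − 9 = 0.

0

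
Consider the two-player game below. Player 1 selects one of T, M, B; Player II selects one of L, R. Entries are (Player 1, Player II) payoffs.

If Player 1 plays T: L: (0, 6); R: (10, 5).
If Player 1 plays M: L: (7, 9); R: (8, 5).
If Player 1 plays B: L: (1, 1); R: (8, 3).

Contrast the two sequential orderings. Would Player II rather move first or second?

If Player 1 leads: Player II's best replies are T→L, M→L, B→R; Player 1's induced payoffs 0, 7, 8; outcome (B, R), payoffs (8, 3).
If Player II leads: Player 1's best replies are L→M, R→T; Player II's induced payoffs 9, 5; outcome (M, L), payoffs (7, 9).
Player II gets 9 moving first and 3 moving second, so Player II prefers to move first.

first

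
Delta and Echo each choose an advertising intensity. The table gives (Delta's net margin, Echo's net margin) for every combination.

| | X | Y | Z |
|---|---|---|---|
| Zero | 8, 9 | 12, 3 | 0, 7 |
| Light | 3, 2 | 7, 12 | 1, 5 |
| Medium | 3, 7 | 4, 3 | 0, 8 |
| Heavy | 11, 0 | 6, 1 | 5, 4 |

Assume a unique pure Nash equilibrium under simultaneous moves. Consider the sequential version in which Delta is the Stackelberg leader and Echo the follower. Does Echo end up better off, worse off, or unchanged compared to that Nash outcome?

Work backward from Echo's decision.
- Zero: Echo compares 9, 3, 7 and picks X; Delta would get 8.
- Light: Echo compares 2, 12, 5 and picks Y; Delta would get 7.
- Medium: Echo compares 7, 3, 8 and picks Z; Delta would get 0.
- Heavy: Echo compares 0, 1, 4 and picks Z; Delta would get 5.
Among 8, 7, 0, 5, the best is 8 at Zero. Subgame-perfect outcome: (Zero, X) with payoffs (8, 9).
For the simultaneous game, intersect best replies.
Delta's best replies: X→Heavy; Y→Zero; Z→Heavy.
Echo's best replies: Zero→X; Light→Y; Medium→Z; Heavy→Z.
The unique mutual best reply is (Heavy, Z), giving (5, 4).
Echo earns 9 sequentially versus 4 at the Nash outcome: better off.

better off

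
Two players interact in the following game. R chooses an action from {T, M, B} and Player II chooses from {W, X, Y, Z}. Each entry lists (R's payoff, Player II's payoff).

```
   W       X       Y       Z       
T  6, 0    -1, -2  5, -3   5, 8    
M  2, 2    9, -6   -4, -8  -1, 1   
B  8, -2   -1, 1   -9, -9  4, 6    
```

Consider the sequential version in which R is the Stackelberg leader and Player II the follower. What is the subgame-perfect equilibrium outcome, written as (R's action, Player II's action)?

(T, Z)

Backward induction with R moving first.
- T → Player II plays Z (best of 0, -2, -3, 8); R gets 5.
- M → Player II plays W (best of 2, -6, -8, 1); R gets 2.
- B → Player II plays Z (best of -2, 1, -9, 6); R gets 4.
Maximizing over 5, 2, 4, R chooses T. Subgame-perfect outcome: (T, Z) with payoffs (5, 8).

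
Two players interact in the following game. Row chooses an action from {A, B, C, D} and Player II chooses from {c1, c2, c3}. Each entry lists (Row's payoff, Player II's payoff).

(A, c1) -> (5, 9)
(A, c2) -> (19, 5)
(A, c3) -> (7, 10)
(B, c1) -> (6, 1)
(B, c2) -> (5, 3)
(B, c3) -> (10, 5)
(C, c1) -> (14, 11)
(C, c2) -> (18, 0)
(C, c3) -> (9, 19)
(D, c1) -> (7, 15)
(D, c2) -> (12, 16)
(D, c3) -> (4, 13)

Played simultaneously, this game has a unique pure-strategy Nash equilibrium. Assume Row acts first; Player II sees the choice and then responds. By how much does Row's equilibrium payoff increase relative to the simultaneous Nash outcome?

Backward induction with Row moving first.
- A: BR = c3, leader payoff 7.
- B: BR = c3, leader payoff 10.
- C: BR = c3, leader payoff 9.
- D: BR = c2, leader payoff 12.
Maximizing over 7, 10, 9, 12, Row chooses D. Subgame-perfect outcome: (D, c2) with payoffs (12, 16).
Under simultaneous play:
Row's best replies: c1→C; c2→A; c3→B.
Player II's best replies: A→c3; B→c3; C→c3; D→c2.
Only (B, c3) has each player best-responding; Nash payoffs (10, 5).
Row's commitment gain: 12 − 10 = 2.

2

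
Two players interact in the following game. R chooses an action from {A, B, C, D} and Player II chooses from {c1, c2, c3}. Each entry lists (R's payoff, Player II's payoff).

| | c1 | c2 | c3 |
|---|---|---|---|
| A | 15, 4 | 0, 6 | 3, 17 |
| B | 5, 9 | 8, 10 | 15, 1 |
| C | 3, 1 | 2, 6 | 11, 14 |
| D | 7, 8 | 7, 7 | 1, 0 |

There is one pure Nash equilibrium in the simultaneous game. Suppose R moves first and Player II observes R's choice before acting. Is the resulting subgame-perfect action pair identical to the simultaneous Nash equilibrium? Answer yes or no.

no

Solve by backward induction (R leads).
- A: BR = c3, leader payoff 3.
- B: BR = c2, leader payoff 8.
- C: BR = c3, leader payoff 11.
- D: BR = c1, leader payoff 7.
R's induced payoffs are 3, 8, 11, 7, so R commits to C. Subgame-perfect outcome: (C, c3) with payoffs (11, 14).
Now find the simultaneous Nash equilibrium.
R's best replies: c1→A; c2→B; c3→B.
Player II's best replies: A→c3; B→c2; C→c3; D→c1.
Only (B, c2) has each player best-responding; Nash payoffs (8, 10).
Sequential outcome (C, c3) differs from the Nash profile (B, c2).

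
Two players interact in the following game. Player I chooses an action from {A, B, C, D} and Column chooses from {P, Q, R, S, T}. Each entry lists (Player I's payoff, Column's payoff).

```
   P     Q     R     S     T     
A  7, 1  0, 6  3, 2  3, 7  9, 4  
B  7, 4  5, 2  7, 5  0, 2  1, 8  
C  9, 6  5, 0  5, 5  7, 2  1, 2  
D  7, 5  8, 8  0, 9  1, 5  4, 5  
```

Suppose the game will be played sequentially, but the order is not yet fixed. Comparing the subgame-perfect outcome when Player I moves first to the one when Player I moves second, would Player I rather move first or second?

If Player I leads: Column's best replies are A→S, B→T, C→P, D→R; Player I's induced payoffs 3, 1, 9, 0; outcome (C, P), payoffs (9, 6).
If Column leads: Player I's best replies are P→C, Q→D, R→B, S→C, T→A; Column's induced payoffs 6, 8, 5, 2, 4; outcome (D, Q), payoffs (8, 8).
Player I gets 9 moving first and 8 moving second, so Player I prefers to move first.

first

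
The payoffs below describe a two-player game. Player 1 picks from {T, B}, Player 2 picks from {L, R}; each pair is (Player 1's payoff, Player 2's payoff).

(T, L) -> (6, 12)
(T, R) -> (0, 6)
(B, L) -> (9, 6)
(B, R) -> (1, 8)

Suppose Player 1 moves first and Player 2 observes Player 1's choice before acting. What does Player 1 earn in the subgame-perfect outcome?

6

Work backward from Player 2's decision.
- T → Player 2 plays L (best of 12, 6); Player 1 gets 6.
- B → Player 2 plays R (best of 6, 8); Player 1 gets 1.
Player 1's induced payoffs are 6, 1, so Player 1 commits to T. Subgame-perfect outcome: (T, L) with payoffs (6, 12).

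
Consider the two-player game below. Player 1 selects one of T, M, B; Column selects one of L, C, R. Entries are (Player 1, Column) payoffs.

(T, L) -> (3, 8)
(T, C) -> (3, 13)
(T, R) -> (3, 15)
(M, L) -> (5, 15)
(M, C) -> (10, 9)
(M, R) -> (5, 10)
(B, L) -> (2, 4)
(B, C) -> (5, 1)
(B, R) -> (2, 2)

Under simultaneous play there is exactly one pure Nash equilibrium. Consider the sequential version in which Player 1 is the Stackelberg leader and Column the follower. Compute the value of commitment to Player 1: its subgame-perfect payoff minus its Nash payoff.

0

Solve by backward induction (Player 1 leads).
- T: BR = R, leader payoff 3.
- M: BR = L, leader payoff 5.
- B: BR = L, leader payoff 2.
Maximizing over 3, 5, 2, Player 1 chooses M. Subgame-perfect outcome: (M, L) with payoffs (5, 15).
Now find the simultaneous Nash equilibrium.
Player 1's best replies: L→M; C→M; R→M.
Column's best replies: T→R; M→L; B→L.
The unique mutual best reply is (M, L), giving (5, 15).
Player 1's commitment gain: 5 − 5 = 0.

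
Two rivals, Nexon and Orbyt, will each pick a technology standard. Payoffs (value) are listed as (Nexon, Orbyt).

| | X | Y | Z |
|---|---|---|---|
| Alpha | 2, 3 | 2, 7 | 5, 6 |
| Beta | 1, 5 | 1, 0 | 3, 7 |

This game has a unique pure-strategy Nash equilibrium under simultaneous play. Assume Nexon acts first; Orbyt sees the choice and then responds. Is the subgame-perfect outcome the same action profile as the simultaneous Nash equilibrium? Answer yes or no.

no

Orbyt best-responds to each possible Nexon move:
- Alpha: Orbyt compares 3, 7, 6 and picks Y; Nexon would get 2.
- Beta: Orbyt compares 5, 0, 7 and picks Z; Nexon would get 3.
Among 2, 3, the best is 3 at Beta. Subgame-perfect outcome: (Beta, Z) with payoffs (3, 7).
Now find the simultaneous Nash equilibrium.
Nexon's best replies: X→Alpha; Y→Alpha; Z→Alpha.
Orbyt's best replies: Alpha→Y; Beta→Z.
Only (Alpha, Y) has each player best-responding; Nash payoffs (2, 7).
Sequential outcome (Beta, Z) differs from the Nash profile (Alpha, Y).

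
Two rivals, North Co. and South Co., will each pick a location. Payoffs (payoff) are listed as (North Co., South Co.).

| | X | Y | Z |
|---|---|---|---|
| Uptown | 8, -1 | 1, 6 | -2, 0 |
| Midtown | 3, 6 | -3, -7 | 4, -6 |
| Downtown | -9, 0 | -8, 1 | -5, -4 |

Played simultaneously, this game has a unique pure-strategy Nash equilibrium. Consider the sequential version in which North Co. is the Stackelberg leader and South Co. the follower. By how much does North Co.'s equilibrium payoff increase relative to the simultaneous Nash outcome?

Work backward from South Co.'s decision.
- Uptown: BR = Y, leader payoff 1.
- Midtown: BR = X, leader payoff 3.
- Downtown: BR = Y, leader payoff -8.
Among 1, 3, -8, the best is 3 at Midtown. Subgame-perfect outcome: (Midtown, X) with payoffs (3, 6).
Now find the simultaneous Nash equilibrium.
North Co.'s best replies: X→Uptown; Y→Uptown; Z→Midtown.
South Co.'s best replies: Uptown→Y; Midtown→X; Downtown→Y.
The unique mutual best reply is (Uptown, Y), giving (1, 6).
North Co.'s commitment gain: 3 − 1 = 2.

2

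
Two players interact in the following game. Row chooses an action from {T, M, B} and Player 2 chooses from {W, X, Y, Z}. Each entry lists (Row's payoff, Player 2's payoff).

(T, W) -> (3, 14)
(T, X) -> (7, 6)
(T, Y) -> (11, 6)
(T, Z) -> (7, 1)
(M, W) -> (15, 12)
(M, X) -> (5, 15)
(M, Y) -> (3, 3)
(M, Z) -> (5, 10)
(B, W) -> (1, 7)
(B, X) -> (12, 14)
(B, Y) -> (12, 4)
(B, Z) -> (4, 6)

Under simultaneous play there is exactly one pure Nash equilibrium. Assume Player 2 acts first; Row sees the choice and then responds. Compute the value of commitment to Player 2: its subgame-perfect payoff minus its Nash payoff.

0

Solve by backward induction (Player 2 leads).
- W: BR = M, leader payoff 12.
- X: BR = B, leader payoff 14.
- Y: BR = B, leader payoff 4.
- Z: BR = T, leader payoff 1.
Maximizing over 12, 14, 4, 1, Player 2 chooses X. Subgame-perfect outcome: (B, X) with payoffs (12, 14).
For the simultaneous game, intersect best replies.
Row's best replies: W→M; X→B; Y→B; Z→T.
Player 2's best replies: T→W; M→X; B→X.
Only (B, X) has each player best-responding; Nash payoffs (12, 14).
Player 2's commitment gain: 14 − 14 = 0.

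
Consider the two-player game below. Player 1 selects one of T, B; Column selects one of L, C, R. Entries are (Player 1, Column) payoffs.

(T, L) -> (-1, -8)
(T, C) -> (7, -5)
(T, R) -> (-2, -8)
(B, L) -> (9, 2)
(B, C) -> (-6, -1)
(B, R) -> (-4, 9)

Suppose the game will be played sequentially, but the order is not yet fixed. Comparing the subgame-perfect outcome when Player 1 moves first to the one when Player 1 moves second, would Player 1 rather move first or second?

If Player 1 leads: Column's best replies are T→C, B→R; Player 1's induced payoffs 7, -4; outcome (T, C), payoffs (7, -5).
If Column leads: Player 1's best replies are L→B, C→T, R→T; Column's induced payoffs 2, -5, -8; outcome (B, L), payoffs (9, 2).
Player 1 gets 7 moving first and 9 moving second, so Player 1 prefers to move second.

second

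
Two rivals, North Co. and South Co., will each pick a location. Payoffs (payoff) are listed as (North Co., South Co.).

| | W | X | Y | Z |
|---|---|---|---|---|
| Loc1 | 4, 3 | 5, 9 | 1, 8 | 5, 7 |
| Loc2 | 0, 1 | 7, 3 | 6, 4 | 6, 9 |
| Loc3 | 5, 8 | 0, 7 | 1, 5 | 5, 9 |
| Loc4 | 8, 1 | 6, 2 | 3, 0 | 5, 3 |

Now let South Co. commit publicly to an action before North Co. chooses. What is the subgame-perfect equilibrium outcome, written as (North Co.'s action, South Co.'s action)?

(Loc2, Z)

Solve by backward induction (South Co. leads).
- W: BR = Loc4, leader payoff 1.
- X: BR = Loc2, leader payoff 3.
- Y: BR = Loc2, leader payoff 4.
- Z: BR = Loc2, leader payoff 9.
Maximizing over 1, 3, 4, 9, South Co. chooses Z. Subgame-perfect outcome: (Loc2, Z) with payoffs (6, 9).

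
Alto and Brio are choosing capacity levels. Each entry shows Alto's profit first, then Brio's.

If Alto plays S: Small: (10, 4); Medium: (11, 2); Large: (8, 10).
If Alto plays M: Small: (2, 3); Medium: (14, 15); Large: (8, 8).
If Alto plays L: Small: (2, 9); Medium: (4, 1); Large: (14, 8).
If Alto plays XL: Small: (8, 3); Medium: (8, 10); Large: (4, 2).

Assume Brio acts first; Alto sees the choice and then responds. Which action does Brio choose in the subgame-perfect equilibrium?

Backward induction with Brio moving first.
- Small: Alto compares 10, 2, 2, 8 and picks S; Brio would get 4.
- Medium: Alto compares 11, 14, 4, 8 and picks M; Brio would get 15.
- Large: Alto compares 8, 8, 14, 4 and picks L; Brio would get 8.
Brio's induced payoffs are 4, 15, 8, so Brio commits to Medium. Subgame-perfect outcome: (M, Medium) with payoffs (14, 15).

Medium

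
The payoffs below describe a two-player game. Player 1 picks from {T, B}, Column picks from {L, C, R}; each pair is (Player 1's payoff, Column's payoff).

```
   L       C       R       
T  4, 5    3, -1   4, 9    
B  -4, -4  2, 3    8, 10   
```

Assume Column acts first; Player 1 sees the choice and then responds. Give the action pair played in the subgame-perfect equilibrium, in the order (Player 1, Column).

Solve by backward induction (Column leads).
- L → Player 1 plays T (best of 4, -4); Column gets 5.
- C → Player 1 plays T (best of 3, 2); Column gets -1.
- R → Player 1 plays B (best of 4, 8); Column gets 10.
Maximizing over 5, -1, 10, Column chooses R. Subgame-perfect outcome: (B, R) with payoffs (8, 10).

(B, R)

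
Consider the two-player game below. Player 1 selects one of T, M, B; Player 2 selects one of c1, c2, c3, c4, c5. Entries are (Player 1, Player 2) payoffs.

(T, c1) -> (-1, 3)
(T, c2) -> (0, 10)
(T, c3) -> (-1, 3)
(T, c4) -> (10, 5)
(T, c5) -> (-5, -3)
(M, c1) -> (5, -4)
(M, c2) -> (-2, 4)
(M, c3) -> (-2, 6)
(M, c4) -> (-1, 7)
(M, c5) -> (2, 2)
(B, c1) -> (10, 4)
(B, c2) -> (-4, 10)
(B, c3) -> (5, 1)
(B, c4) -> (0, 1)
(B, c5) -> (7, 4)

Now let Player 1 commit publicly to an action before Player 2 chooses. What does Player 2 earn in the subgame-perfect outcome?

Player 2 best-responds to each possible Player 1 move:
- T: BR = c2, leader payoff 0.
- M: BR = c4, leader payoff -1.
- B: BR = c2, leader payoff -4.
Player 1's induced payoffs are 0, -1, -4, so Player 1 commits to T. Subgame-perfect outcome: (T, c2) with payoffs (0, 10).

10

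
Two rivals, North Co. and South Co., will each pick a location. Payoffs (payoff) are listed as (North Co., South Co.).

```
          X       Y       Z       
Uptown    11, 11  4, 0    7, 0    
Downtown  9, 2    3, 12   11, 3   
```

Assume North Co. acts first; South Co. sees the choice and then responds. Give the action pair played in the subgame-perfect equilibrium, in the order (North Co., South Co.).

(Uptown, X)

Backward induction with North Co. moving first.
- Uptown: South Co. compares 11, 0, 0 and picks X; North Co. would get 11.
- Downtown: South Co. compares 2, 12, 3 and picks Y; North Co. would get 3.
North Co.'s induced payoffs are 11, 3, so North Co. commits to Uptown. Subgame-perfect outcome: (Uptown, X) with payoffs (11, 11).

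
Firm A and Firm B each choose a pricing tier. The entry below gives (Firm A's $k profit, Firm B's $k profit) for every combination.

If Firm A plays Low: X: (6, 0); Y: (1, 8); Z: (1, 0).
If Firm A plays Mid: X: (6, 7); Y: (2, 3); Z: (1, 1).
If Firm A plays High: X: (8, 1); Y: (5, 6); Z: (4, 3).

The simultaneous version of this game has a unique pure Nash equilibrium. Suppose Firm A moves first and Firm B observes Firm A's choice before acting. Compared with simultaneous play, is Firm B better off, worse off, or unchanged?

better off

Solve by backward induction (Firm A leads).
- Low: Firm B compares 0, 8, 0 and picks Y; Firm A would get 1.
- Mid: Firm B compares 7, 3, 1 and picks X; Firm A would get 6.
- High: Firm B compares 1, 6, 3 and picks Y; Firm A would get 5.
Firm A's induced payoffs are 1, 6, 5, so Firm A commits to Mid. Subgame-perfect outcome: (Mid, X) with payoffs (6, 7).
Under simultaneous play:
Firm A's best replies: X→High; Y→High; Z→High.
Firm B's best replies: Low→Y; Mid→X; High→Y.
The unique mutual best reply is (High, Y), giving (5, 6).
Firm B earns 7 sequentially versus 6 at the Nash outcome: better off.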